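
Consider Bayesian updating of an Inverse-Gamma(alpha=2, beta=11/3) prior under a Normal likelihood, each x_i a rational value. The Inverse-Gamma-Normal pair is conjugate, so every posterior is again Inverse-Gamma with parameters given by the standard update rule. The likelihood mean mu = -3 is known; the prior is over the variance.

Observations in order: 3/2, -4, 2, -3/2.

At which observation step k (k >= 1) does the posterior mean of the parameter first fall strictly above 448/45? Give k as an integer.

k = 3

obs 1: x=3/2 → posterior Inverse-Gamma(5/2, 331/24)
obs 2: x=-4 → posterior Inverse-Gamma(3, 343/24)
obs 3: x=2 → posterior Inverse-Gamma(7/2, 643/24)
obs 4: x=-3/2 → posterior Inverse-Gamma(4, 335/12)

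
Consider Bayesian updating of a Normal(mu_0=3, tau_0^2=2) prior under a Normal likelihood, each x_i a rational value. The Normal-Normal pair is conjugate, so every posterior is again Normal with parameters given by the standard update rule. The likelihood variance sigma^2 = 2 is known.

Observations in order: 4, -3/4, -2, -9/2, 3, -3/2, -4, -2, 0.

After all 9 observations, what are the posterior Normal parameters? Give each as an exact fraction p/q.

mu_0=-19/40, tau_0^2=1/5

obs 1: x=4 → posterior Normal(7/2, 1)
obs 2: x=-3/4 → posterior Normal(25/12, 2/3)
obs 3: x=-2 → posterior Normal(17/16, 1/2)
obs 4: x=-9/2 → posterior Normal(-1/20, 2/5)
obs 5: x=3 → posterior Normal(11/24, 1/3)
obs 6: x=-3/2 → posterior Normal(5/28, 2/7)
obs 7: x=-4 → posterior Normal(-11/32, 1/4)
obs 8: x=-2 → posterior Normal(-19/36, 2/9)
obs 9: x=0 → posterior Normal(-19/40, 1/5)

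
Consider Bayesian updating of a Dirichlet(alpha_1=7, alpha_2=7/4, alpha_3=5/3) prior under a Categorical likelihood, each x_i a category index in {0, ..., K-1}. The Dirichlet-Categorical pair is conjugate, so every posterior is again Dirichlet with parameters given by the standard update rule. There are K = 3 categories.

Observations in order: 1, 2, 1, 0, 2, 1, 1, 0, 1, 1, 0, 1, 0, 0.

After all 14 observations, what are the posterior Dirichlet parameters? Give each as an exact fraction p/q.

obs 1: x=1 → posterior Dirichlet(7, 11/4, 5/3)
obs 2: x=2 → posterior Dirichlet(7, 11/4, 8/3)
obs 3: x=1 → posterior Dirichlet(7, 15/4, 8/3)
obs 4: x=0 → posterior Dirichlet(8, 15/4, 8/3)
obs 5: x=2 → posterior Dirichlet(8, 15/4, 11/3)
obs 6: x=1 → posterior Dirichlet(8, 19/4, 11/3)
obs 7: x=1 → posterior Dirichlet(8, 23/4, 11/3)
obs 8: x=0 → posterior Dirichlet(9, 23/4, 11/3)
obs 9: x=1 → posterior Dirichlet(9, 27/4, 11/3)
obs 10: x=1 → posterior Dirichlet(9, 31/4, 11/3)
obs 11: x=0 → posterior Dirichlet(10, 31/4, 11/3)
obs 12: x=1 → posterior Dirichlet(10, 35/4, 11/3)
obs 13: x=0 → posterior Dirichlet(11, 35/4, 11/3)
obs 14: x=0 → posterior Dirichlet(12, 35/4, 11/3)

alpha_1=12, alpha_2=35/4, alpha_3=11/3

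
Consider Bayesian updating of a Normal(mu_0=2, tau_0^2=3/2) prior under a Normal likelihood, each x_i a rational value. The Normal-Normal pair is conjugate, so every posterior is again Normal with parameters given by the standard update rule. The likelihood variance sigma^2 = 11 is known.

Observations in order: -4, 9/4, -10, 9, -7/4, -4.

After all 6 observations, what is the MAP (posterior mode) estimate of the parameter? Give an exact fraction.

37/80

obs 1: x=-4 → posterior Normal(32/25, 33/25)
obs 2: x=9/4 → posterior Normal(155/112, 33/28)
obs 3: x=-10 → posterior Normal(35/124, 33/31)
obs 4: x=9 → posterior Normal(143/136, 33/34)
obs 5: x=-7/4 → posterior Normal(61/74, 33/37)
obs 6: x=-4 → posterior Normal(37/80, 33/40)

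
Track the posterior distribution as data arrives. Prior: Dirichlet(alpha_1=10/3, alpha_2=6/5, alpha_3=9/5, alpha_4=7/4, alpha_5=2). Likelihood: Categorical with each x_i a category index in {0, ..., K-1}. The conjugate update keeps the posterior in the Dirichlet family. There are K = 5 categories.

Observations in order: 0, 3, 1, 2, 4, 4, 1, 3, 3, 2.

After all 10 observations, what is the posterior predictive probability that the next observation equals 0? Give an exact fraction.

obs 1: x=0 → posterior Dirichlet(13/3, 6/5, 9/5, 7/4, 2)
obs 2: x=3 → posterior Dirichlet(13/3, 6/5, 9/5, 11/4, 2)
obs 3: x=1 → posterior Dirichlet(13/3, 11/5, 9/5, 11/4, 2)
obs 4: x=2 → posterior Dirichlet(13/3, 11/5, 14/5, 11/4, 2)
obs 5: x=4 → posterior Dirichlet(13/3, 11/5, 14/5, 11/4, 3)
obs 6: x=4 → posterior Dirichlet(13/3, 11/5, 14/5, 11/4, 4)
obs 7: x=1 → posterior Dirichlet(13/3, 16/5, 14/5, 11/4, 4)
obs 8: x=3 → posterior Dirichlet(13/3, 16/5, 14/5, 15/4, 4)
obs 9: x=3 → posterior Dirichlet(13/3, 16/5, 14/5, 19/4, 4)
obs 10: x=2 → posterior Dirichlet(13/3, 16/5, 19/5, 19/4, 4)

52/241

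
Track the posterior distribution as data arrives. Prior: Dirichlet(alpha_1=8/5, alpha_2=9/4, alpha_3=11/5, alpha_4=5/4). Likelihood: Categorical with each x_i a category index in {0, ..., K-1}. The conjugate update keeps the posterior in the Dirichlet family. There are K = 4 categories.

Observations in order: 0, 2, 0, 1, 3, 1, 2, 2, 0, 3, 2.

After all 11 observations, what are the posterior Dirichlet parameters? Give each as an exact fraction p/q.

obs 1: x=0 → posterior Dirichlet(13/5, 9/4, 11/5, 5/4)
obs 2: x=2 → posterior Dirichlet(13/5, 9/4, 16/5, 5/4)
obs 3: x=0 → posterior Dirichlet(18/5, 9/4, 16/5, 5/4)
obs 4: x=1 → posterior Dirichlet(18/5, 13/4, 16/5, 5/4)
obs 5: x=3 → posterior Dirichlet(18/5, 13/4, 16/5, 9/4)
obs 6: x=1 → posterior Dirichlet(18/5, 17/4, 16/5, 9/4)
obs 7: x=2 → posterior Dirichlet(18/5, 17/4, 21/5, 9/4)
obs 8: x=2 → posterior Dirichlet(18/5, 17/4, 26/5, 9/4)
obs 9: x=0 → posterior Dirichlet(23/5, 17/4, 26/5, 9/4)
obs 10: x=3 → posterior Dirichlet(23/5, 17/4, 26/5, 13/4)
obs 11: x=2 → posterior Dirichlet(23/5, 17/4, 31/5, 13/4)

alpha_1=23/5, alpha_2=17/4, alpha_3=31/5, alpha_4=13/4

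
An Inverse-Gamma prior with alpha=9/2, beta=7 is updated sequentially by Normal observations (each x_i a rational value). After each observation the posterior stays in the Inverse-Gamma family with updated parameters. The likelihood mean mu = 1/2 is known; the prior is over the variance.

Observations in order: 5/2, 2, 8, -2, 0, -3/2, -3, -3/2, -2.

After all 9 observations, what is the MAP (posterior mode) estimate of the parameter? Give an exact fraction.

obs 1: x=5/2 → posterior Inverse-Gamma(5, 9)
obs 2: x=2 → posterior Inverse-Gamma(11/2, 81/8)
obs 3: x=8 → posterior Inverse-Gamma(6, 153/4)
obs 4: x=-2 → posterior Inverse-Gamma(13/2, 331/8)
obs 5: x=0 → posterior Inverse-Gamma(7, 83/2)
obs 6: x=-3/2 → posterior Inverse-Gamma(15/2, 87/2)
obs 7: x=-3 → posterior Inverse-Gamma(8, 397/8)
obs 8: x=-3/2 → posterior Inverse-Gamma(17/2, 413/8)
obs 9: x=-2 → posterior Inverse-Gamma(9, 219/4)

219/40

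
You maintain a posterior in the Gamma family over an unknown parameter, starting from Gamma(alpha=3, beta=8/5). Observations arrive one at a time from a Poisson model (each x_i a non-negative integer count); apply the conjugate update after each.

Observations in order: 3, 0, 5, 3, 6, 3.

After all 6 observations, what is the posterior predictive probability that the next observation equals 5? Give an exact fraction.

545641879673888907480250198519161028608000000/5459046029871041534743397034507955551606171601

obs 1: x=3 → posterior Gamma(6, 13/5)
obs 2: x=0 → posterior Gamma(6, 18/5)
obs 3: x=5 → posterior Gamma(11, 23/5)
obs 4: x=3 → posterior Gamma(14, 28/5)
obs 5: x=6 → posterior Gamma(20, 33/5)
obs 6: x=3 → posterior Gamma(23, 38/5)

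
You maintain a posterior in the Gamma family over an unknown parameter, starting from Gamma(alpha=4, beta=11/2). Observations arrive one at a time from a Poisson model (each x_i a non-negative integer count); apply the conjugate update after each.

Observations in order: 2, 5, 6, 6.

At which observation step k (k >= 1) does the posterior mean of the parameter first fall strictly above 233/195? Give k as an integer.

obs 1: x=2 → posterior Gamma(6, 13/2)
obs 2: x=5 → posterior Gamma(11, 15/2)
obs 3: x=6 → posterior Gamma(17, 17/2)
obs 4: x=6 → posterior Gamma(23, 19/2)

k = 2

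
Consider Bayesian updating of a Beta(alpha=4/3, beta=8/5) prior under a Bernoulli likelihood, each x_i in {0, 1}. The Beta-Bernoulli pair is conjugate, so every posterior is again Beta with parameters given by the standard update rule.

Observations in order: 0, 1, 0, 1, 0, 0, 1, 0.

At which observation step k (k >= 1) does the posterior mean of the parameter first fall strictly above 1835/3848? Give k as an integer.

obs 1: x=0 → posterior Beta(4/3, 13/5)
obs 2: x=1 → posterior Beta(7/3, 13/5)
obs 3: x=0 → posterior Beta(7/3, 18/5)
obs 4: x=1 → posterior Beta(10/3, 18/5)
obs 5: x=0 → posterior Beta(10/3, 23/5)
obs 6: x=0 → posterior Beta(10/3, 28/5)
obs 7: x=1 → posterior Beta(13/3, 28/5)
obs 8: x=0 → posterior Beta(13/3, 33/5)

k = 4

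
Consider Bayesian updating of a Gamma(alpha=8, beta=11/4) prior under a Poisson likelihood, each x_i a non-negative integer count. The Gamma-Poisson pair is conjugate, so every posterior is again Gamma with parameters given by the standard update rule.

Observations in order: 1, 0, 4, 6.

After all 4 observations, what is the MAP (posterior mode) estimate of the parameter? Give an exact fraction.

8/3

obs 1: x=1 → posterior Gamma(9, 15/4)
obs 2: x=0 → posterior Gamma(9, 19/4)
obs 3: x=4 → posterior Gamma(13, 23/4)
obs 4: x=6 → posterior Gamma(19, 27/4)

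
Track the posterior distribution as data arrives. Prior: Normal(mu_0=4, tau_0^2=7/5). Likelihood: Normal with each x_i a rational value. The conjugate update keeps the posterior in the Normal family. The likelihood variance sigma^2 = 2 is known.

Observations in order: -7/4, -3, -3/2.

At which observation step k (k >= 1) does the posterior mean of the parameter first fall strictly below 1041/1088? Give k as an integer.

obs 1: x=-7/4 → posterior Normal(111/68, 14/17)
obs 2: x=-3 → posterior Normal(9/32, 7/12)
obs 3: x=-3/2 → posterior Normal(-15/124, 14/31)

k = 2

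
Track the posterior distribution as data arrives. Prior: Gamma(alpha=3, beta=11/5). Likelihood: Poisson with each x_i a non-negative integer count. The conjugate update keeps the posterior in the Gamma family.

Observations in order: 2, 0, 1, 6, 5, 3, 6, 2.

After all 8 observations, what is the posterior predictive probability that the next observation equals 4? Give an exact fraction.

1822110220499290692488830470807402541465860617389059375/12500253608606905542235591234177482518493181121709211648

obs 1: x=2 → posterior Gamma(5, 16/5)
obs 2: x=0 → posterior Gamma(5, 21/5)
obs 3: x=1 → posterior Gamma(6, 26/5)
obs 4: x=6 → posterior Gamma(12, 31/5)
obs 5: x=5 → posterior Gamma(17, 36/5)
obs 6: x=3 → posterior Gamma(20, 41/5)
obs 7: x=6 → posterior Gamma(26, 46/5)
obs 8: x=2 → posterior Gamma(28, 51/5)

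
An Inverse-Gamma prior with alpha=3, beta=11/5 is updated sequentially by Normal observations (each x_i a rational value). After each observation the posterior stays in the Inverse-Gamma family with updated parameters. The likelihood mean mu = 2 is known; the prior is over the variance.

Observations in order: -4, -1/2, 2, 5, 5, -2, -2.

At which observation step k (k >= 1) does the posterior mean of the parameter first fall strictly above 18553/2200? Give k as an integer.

k = 7

obs 1: x=-4 → posterior Inverse-Gamma(7/2, 101/5)
obs 2: x=-1/2 → posterior Inverse-Gamma(4, 933/40)
obs 3: x=2 → posterior Inverse-Gamma(9/2, 933/40)
obs 4: x=5 → posterior Inverse-Gamma(5, 1113/40)
obs 5: x=5 → posterior Inverse-Gamma(11/2, 1293/40)
obs 6: x=-2 → posterior Inverse-Gamma(6, 1613/40)
obs 7: x=-2 → posterior Inverse-Gamma(13/2, 1933/40)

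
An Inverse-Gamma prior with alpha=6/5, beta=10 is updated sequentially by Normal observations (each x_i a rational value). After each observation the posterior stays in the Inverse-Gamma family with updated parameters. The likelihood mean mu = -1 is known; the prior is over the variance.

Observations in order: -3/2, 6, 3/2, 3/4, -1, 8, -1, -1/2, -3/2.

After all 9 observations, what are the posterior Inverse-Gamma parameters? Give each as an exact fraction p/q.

obs 1: x=-3/2 → posterior Inverse-Gamma(17/10, 81/8)
obs 2: x=6 → posterior Inverse-Gamma(11/5, 277/8)
obs 3: x=3/2 → posterior Inverse-Gamma(27/10, 151/4)
obs 4: x=3/4 → posterior Inverse-Gamma(16/5, 1257/32)
obs 5: x=-1 → posterior Inverse-Gamma(37/10, 1257/32)
obs 6: x=8 → posterior Inverse-Gamma(21/5, 2553/32)
obs 7: x=-1 → posterior Inverse-Gamma(47/10, 2553/32)
obs 8: x=-1/2 → posterior Inverse-Gamma(26/5, 2557/32)
obs 9: x=-3/2 → posterior Inverse-Gamma(57/10, 2561/32)

alpha=57/10, beta=2561/32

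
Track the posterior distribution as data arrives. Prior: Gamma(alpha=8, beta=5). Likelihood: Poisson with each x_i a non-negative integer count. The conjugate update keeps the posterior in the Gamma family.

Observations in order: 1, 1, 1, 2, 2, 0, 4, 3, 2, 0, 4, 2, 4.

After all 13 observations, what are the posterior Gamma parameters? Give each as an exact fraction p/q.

alpha=34, beta=18

obs 1: x=1 → posterior Gamma(9, 6)
obs 2: x=1 → posterior Gamma(10, 7)
obs 3: x=1 → posterior Gamma(11, 8)
obs 4: x=2 → posterior Gamma(13, 9)
obs 5: x=2 → posterior Gamma(15, 10)
obs 6: x=0 → posterior Gamma(15, 11)
obs 7: x=4 → posterior Gamma(19, 12)
obs 8: x=3 → posterior Gamma(22, 13)
obs 9: x=2 → posterior Gamma(24, 14)
obs 10: x=0 → posterior Gamma(24, 15)
obs 11: x=4 → posterior Gamma(28, 16)
obs 12: x=2 → posterior Gamma(30, 17)
obs 13: x=4 → posterior Gamma(34, 18)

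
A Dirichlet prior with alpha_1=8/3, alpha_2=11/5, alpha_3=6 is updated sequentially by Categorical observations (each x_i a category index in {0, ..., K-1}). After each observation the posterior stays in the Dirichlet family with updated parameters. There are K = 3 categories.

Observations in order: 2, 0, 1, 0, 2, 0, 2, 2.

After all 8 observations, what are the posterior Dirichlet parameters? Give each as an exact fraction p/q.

alpha_1=17/3, alpha_2=16/5, alpha_3=10

obs 1: x=2 → posterior Dirichlet(8/3, 11/5, 7)
obs 2: x=0 → posterior Dirichlet(11/3, 11/5, 7)
obs 3: x=1 → posterior Dirichlet(11/3, 16/5, 7)
obs 4: x=0 → posterior Dirichlet(14/3, 16/5, 7)
obs 5: x=2 → posterior Dirichlet(14/3, 16/5, 8)
obs 6: x=0 → posterior Dirichlet(17/3, 16/5, 8)
obs 7: x=2 → posterior Dirichlet(17/3, 16/5, 9)
obs 8: x=2 → posterior Dirichlet(17/3, 16/5, 10)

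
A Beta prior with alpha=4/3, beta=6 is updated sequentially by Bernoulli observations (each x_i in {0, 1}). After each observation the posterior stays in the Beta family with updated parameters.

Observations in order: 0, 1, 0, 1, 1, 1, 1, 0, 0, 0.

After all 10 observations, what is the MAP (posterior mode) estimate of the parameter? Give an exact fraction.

8/23

obs 1: x=0 → posterior Beta(4/3, 7)
obs 2: x=1 → posterior Beta(7/3, 7)
obs 3: x=0 → posterior Beta(7/3, 8)
obs 4: x=1 → posterior Beta(10/3, 8)
obs 5: x=1 → posterior Beta(13/3, 8)
obs 6: x=1 → posterior Beta(16/3, 8)
obs 7: x=1 → posterior Beta(19/3, 8)
obs 8: x=0 → posterior Beta(19/3, 9)
obs 9: x=0 → posterior Beta(19/3, 10)
obs 10: x=0 → posterior Beta(19/3, 11)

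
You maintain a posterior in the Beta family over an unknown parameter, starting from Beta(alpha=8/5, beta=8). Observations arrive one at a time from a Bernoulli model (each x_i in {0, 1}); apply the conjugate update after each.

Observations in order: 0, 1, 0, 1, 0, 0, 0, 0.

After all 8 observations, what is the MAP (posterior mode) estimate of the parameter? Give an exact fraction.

obs 1: x=0 → posterior Beta(8/5, 9)
obs 2: x=1 → posterior Beta(13/5, 9)
obs 3: x=0 → posterior Beta(13/5, 10)
obs 4: x=1 → posterior Beta(18/5, 10)
obs 5: x=0 → posterior Beta(18/5, 11)
obs 6: x=0 → posterior Beta(18/5, 12)
obs 7: x=0 → posterior Beta(18/5, 13)
obs 8: x=0 → posterior Beta(18/5, 14)

1/6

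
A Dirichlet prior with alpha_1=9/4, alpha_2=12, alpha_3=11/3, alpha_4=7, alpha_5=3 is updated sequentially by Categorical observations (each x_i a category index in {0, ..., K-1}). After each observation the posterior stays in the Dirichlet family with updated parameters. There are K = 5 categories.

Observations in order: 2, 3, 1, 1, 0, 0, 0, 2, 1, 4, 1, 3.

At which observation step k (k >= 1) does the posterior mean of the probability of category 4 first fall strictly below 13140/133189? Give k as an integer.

k = 3

obs 1: x=2 → posterior Dirichlet(9/4, 12, 14/3, 7, 3)
obs 2: x=3 → posterior Dirichlet(9/4, 12, 14/3, 8, 3)
obs 3: x=1 → posterior Dirichlet(9/4, 13, 14/3, 8, 3)
obs 4: x=1 → posterior Dirichlet(9/4, 14, 14/3, 8, 3)
obs 5: x=0 → posterior Dirichlet(13/4, 14, 14/3, 8, 3)
obs 6: x=0 → posterior Dirichlet(17/4, 14, 14/3, 8, 3)
obs 7: x=0 → posterior Dirichlet(21/4, 14, 14/3, 8, 3)
obs 8: x=2 → posterior Dirichlet(21/4, 14, 17/3, 8, 3)
obs 9: x=1 → posterior Dirichlet(21/4, 15, 17/3, 8, 3)
obs 10: x=4 → posterior Dirichlet(21/4, 15, 17/3, 8, 4)
obs 11: x=1 → posterior Dirichlet(21/4, 16, 17/3, 8, 4)
obs 12: x=3 → posterior Dirichlet(21/4, 16, 17/3, 9, 4)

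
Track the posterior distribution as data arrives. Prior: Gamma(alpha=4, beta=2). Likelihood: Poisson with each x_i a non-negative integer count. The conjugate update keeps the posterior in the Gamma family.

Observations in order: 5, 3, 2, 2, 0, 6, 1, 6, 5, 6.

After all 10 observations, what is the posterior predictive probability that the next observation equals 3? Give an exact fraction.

168729776002851124526900337715726891937672724480/793531459841715586708036168178024323927865769397

obs 1: x=5 → posterior Gamma(9, 3)
obs 2: x=3 → posterior Gamma(12, 4)
obs 3: x=2 → posterior Gamma(14, 5)
obs 4: x=2 → posterior Gamma(16, 6)
obs 5: x=0 → posterior Gamma(16, 7)
obs 6: x=6 → posterior Gamma(22, 8)
obs 7: x=1 → posterior Gamma(23, 9)
obs 8: x=6 → posterior Gamma(29, 10)
obs 9: x=5 → posterior Gamma(34, 11)
obs 10: x=6 → posterior Gamma(40, 12)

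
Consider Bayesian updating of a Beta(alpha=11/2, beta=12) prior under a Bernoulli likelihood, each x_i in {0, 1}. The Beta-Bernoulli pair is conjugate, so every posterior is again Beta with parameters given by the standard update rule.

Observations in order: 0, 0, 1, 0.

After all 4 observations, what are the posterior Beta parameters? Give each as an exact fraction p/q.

alpha=13/2, beta=15

obs 1: x=0 → posterior Beta(11/2, 13)
obs 2: x=0 → posterior Beta(11/2, 14)
obs 3: x=1 → posterior Beta(13/2, 14)
obs 4: x=0 → posterior Beta(13/2, 15)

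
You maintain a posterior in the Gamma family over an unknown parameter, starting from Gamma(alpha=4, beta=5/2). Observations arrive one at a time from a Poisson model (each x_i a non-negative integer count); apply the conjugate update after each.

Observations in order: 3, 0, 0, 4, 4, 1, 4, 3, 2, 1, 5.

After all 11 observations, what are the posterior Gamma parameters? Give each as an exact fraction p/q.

alpha=31, beta=27/2

obs 1: x=3 → posterior Gamma(7, 7/2)
obs 2: x=0 → posterior Gamma(7, 9/2)
obs 3: x=0 → posterior Gamma(7, 11/2)
obs 4: x=4 → posterior Gamma(11, 13/2)
obs 5: x=4 → posterior Gamma(15, 15/2)
obs 6: x=1 → posterior Gamma(16, 17/2)
obs 7: x=4 → posterior Gamma(20, 19/2)
obs 8: x=3 → posterior Gamma(23, 21/2)
obs 9: x=2 → posterior Gamma(25, 23/2)
obs 10: x=1 → posterior Gamma(26, 25/2)
obs 11: x=5 → posterior Gamma(31, 27/2)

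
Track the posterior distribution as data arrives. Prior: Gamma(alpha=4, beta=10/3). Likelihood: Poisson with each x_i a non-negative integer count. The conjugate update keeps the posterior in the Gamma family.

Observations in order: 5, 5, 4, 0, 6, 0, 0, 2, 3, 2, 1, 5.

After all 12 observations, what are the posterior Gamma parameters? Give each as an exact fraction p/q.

alpha=37, beta=46/3

obs 1: x=5 → posterior Gamma(9, 13/3)
obs 2: x=5 → posterior Gamma(14, 16/3)
obs 3: x=4 → posterior Gamma(18, 19/3)
obs 4: x=0 → posterior Gamma(18, 22/3)
obs 5: x=6 → posterior Gamma(24, 25/3)
obs 6: x=0 → posterior Gamma(24, 28/3)
obs 7: x=0 → posterior Gamma(24, 31/3)
obs 8: x=2 → posterior Gamma(26, 34/3)
obs 9: x=3 → posterior Gamma(29, 37/3)
obs 10: x=2 → posterior Gamma(31, 40/3)
obs 11: x=1 → posterior Gamma(32, 43/3)
obs 12: x=5 → posterior Gamma(37, 46/3)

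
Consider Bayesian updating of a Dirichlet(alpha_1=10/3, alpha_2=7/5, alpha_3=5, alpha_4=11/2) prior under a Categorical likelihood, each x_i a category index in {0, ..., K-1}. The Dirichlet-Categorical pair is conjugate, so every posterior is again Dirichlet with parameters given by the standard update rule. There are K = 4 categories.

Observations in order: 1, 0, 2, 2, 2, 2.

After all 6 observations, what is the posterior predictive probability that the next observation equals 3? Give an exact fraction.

obs 1: x=1 → posterior Dirichlet(10/3, 12/5, 5, 11/2)
obs 2: x=0 → posterior Dirichlet(13/3, 12/5, 5, 11/2)
obs 3: x=2 → posterior Dirichlet(13/3, 12/5, 6, 11/2)
obs 4: x=2 → posterior Dirichlet(13/3, 12/5, 7, 11/2)
obs 5: x=2 → posterior Dirichlet(13/3, 12/5, 8, 11/2)
obs 6: x=2 → posterior Dirichlet(13/3, 12/5, 9, 11/2)

165/637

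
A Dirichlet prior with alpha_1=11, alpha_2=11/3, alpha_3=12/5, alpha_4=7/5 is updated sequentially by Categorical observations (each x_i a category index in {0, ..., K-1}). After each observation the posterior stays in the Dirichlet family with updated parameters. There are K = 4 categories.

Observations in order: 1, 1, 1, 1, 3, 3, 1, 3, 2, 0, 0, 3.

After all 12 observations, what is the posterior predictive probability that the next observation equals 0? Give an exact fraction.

195/457

obs 1: x=1 → posterior Dirichlet(11, 14/3, 12/5, 7/5)
obs 2: x=1 → posterior Dirichlet(11, 17/3, 12/5, 7/5)
obs 3: x=1 → posterior Dirichlet(11, 20/3, 12/5, 7/5)
obs 4: x=1 → posterior Dirichlet(11, 23/3, 12/5, 7/5)
obs 5: x=3 → posterior Dirichlet(11, 23/3, 12/5, 12/5)
obs 6: x=3 → posterior Dirichlet(11, 23/3, 12/5, 17/5)
obs 7: x=1 → posterior Dirichlet(11, 26/3, 12/5, 17/5)
obs 8: x=3 → posterior Dirichlet(11, 26/3, 12/5, 22/5)
obs 9: x=2 → posterior Dirichlet(11, 26/3, 17/5, 22/5)
obs 10: x=0 → posterior Dirichlet(12, 26/3, 17/5, 22/5)
obs 11: x=0 → posterior Dirichlet(13, 26/3, 17/5, 22/5)
obs 12: x=3 → posterior Dirichlet(13, 26/3, 17/5, 27/5)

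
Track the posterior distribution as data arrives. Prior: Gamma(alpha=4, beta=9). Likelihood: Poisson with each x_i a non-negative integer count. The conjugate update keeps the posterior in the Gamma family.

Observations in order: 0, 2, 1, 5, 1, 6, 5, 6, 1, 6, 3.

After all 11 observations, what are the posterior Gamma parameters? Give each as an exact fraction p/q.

obs 1: x=0 → posterior Gamma(4, 10)
obs 2: x=2 → posterior Gamma(6, 11)
obs 3: x=1 → posterior Gamma(7, 12)
obs 4: x=5 → posterior Gamma(12, 13)
obs 5: x=1 → posterior Gamma(13, 14)
obs 6: x=6 → posterior Gamma(19, 15)
obs 7: x=5 → posterior Gamma(24, 16)
obs 8: x=6 → posterior Gamma(30, 17)
obs 9: x=1 → posterior Gamma(31, 18)
obs 10: x=6 → posterior Gamma(37, 19)
obs 11: x=3 → posterior Gamma(40, 20)

alpha=40, beta=20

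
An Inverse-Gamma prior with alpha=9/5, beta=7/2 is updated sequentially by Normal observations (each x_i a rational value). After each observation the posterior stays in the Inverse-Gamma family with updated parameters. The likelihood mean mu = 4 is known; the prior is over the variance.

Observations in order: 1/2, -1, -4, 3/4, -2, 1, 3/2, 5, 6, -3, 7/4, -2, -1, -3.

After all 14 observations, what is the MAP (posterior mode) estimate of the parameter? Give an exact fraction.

13565/784

obs 1: x=1/2 → posterior Inverse-Gamma(23/10, 77/8)
obs 2: x=-1 → posterior Inverse-Gamma(14/5, 177/8)
obs 3: x=-4 → posterior Inverse-Gamma(33/10, 433/8)
obs 4: x=3/4 → posterior Inverse-Gamma(19/5, 1901/32)
obs 5: x=-2 → posterior Inverse-Gamma(43/10, 2477/32)
obs 6: x=1 → posterior Inverse-Gamma(24/5, 2621/32)
obs 7: x=3/2 → posterior Inverse-Gamma(53/10, 2721/32)
obs 8: x=5 → posterior Inverse-Gamma(29/5, 2737/32)
obs 9: x=6 → posterior Inverse-Gamma(63/10, 2801/32)
obs 10: x=-3 → posterior Inverse-Gamma(34/5, 3585/32)
obs 11: x=7/4 → posterior Inverse-Gamma(73/10, 1833/16)
obs 12: x=-2 → posterior Inverse-Gamma(39/5, 2121/16)
obs 13: x=-1 → posterior Inverse-Gamma(83/10, 2321/16)
obs 14: x=-3 → posterior Inverse-Gamma(44/5, 2713/16)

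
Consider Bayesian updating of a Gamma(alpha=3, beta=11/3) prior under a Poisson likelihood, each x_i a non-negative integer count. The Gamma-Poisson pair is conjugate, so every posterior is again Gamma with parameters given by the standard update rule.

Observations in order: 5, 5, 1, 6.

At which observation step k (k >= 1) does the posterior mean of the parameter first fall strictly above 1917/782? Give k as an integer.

k = 4

obs 1: x=5 → posterior Gamma(8, 14/3)
obs 2: x=5 → posterior Gamma(13, 17/3)
obs 3: x=1 → posterior Gamma(14, 20/3)
obs 4: x=6 → posterior Gamma(20, 23/3)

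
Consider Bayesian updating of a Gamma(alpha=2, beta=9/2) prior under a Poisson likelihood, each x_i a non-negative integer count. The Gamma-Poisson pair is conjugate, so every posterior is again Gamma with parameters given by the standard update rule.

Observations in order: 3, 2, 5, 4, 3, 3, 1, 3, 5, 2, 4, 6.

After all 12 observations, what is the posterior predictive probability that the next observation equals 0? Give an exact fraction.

197742224185065366932324177968221745157026572653527148127098282337/2482709505775115529910763430909619663680132362060248851776123046875

obs 1: x=3 → posterior Gamma(5, 11/2)
obs 2: x=2 → posterior Gamma(7, 13/2)
obs 3: x=5 → posterior Gamma(12, 15/2)
obs 4: x=4 → posterior Gamma(16, 17/2)
obs 5: x=3 → posterior Gamma(19, 19/2)
obs 6: x=3 → posterior Gamma(22, 21/2)
obs 7: x=1 → posterior Gamma(23, 23/2)
obs 8: x=3 → posterior Gamma(26, 25/2)
obs 9: x=5 → posterior Gamma(31, 27/2)
obs 10: x=2 → posterior Gamma(33, 29/2)
obs 11: x=4 → posterior Gamma(37, 31/2)
obs 12: x=6 → posterior Gamma(43, 33/2)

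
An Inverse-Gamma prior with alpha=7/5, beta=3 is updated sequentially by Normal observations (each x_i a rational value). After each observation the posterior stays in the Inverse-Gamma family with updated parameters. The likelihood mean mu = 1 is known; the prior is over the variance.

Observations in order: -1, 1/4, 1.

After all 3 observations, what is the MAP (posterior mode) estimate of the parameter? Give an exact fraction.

65/48

obs 1: x=-1 → posterior Inverse-Gamma(19/10, 5)
obs 2: x=1/4 → posterior Inverse-Gamma(12/5, 169/32)
obs 3: x=1 → posterior Inverse-Gamma(29/10, 169/32)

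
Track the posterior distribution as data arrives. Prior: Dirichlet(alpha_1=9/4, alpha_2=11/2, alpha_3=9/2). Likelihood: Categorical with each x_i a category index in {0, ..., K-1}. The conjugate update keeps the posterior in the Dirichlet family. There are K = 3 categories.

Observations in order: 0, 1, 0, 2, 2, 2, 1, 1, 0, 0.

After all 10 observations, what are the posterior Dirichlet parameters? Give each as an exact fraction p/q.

obs 1: x=0 → posterior Dirichlet(13/4, 11/2, 9/2)
obs 2: x=1 → posterior Dirichlet(13/4, 13/2, 9/2)
obs 3: x=0 → posterior Dirichlet(17/4, 13/2, 9/2)
obs 4: x=2 → posterior Dirichlet(17/4, 13/2, 11/2)
obs 5: x=2 → posterior Dirichlet(17/4, 13/2, 13/2)
obs 6: x=2 → posterior Dirichlet(17/4, 13/2, 15/2)
obs 7: x=1 → posterior Dirichlet(17/4, 15/2, 15/2)
obs 8: x=1 → posterior Dirichlet(17/4, 17/2, 15/2)
obs 9: x=0 → posterior Dirichlet(21/4, 17/2, 15/2)
obs 10: x=0 → posterior Dirichlet(25/4, 17/2, 15/2)

alpha_1=25/4, alpha_2=17/2, alpha_3=15/2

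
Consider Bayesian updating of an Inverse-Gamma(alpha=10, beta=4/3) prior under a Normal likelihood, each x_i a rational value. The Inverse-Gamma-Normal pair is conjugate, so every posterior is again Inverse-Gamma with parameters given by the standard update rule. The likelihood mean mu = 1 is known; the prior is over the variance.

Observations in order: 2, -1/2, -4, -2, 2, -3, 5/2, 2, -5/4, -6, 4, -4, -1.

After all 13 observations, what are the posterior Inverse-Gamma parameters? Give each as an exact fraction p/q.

alpha=33/2, beta=7307/96

obs 1: x=2 → posterior Inverse-Gamma(21/2, 11/6)
obs 2: x=-1/2 → posterior Inverse-Gamma(11, 71/24)
obs 3: x=-4 → posterior Inverse-Gamma(23/2, 371/24)
obs 4: x=-2 → posterior Inverse-Gamma(12, 479/24)
obs 5: x=2 → posterior Inverse-Gamma(25/2, 491/24)
obs 6: x=-3 → posterior Inverse-Gamma(13, 683/24)
obs 7: x=5/2 → posterior Inverse-Gamma(27/2, 355/12)
obs 8: x=2 → posterior Inverse-Gamma(14, 361/12)
obs 9: x=-5/4 → posterior Inverse-Gamma(29/2, 3131/96)
obs 10: x=-6 → posterior Inverse-Gamma(15, 5483/96)
obs 11: x=4 → posterior Inverse-Gamma(31/2, 5915/96)
obs 12: x=-4 → posterior Inverse-Gamma(16, 7115/96)
obs 13: x=-1 → posterior Inverse-Gamma(33/2, 7307/96)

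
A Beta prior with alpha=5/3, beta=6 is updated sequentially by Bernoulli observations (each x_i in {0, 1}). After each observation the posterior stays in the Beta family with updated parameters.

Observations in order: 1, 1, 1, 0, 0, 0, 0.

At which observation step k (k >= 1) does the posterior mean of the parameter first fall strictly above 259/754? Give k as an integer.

k = 2

obs 1: x=1 → posterior Beta(8/3, 6)
obs 2: x=1 → posterior Beta(11/3, 6)
obs 3: x=1 → posterior Beta(14/3, 6)
obs 4: x=0 → posterior Beta(14/3, 7)
obs 5: x=0 → posterior Beta(14/3, 8)
obs 6: x=0 → posterior Beta(14/3, 9)
obs 7: x=0 → posterior Beta(14/3, 10)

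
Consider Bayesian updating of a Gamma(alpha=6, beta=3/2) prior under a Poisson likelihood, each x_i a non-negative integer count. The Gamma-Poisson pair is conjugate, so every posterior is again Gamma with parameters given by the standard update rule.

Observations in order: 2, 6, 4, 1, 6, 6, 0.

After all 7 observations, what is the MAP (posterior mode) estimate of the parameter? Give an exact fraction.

obs 1: x=2 → posterior Gamma(8, 5/2)
obs 2: x=6 → posterior Gamma(14, 7/2)
obs 3: x=4 → posterior Gamma(18, 9/2)
obs 4: x=1 → posterior Gamma(19, 11/2)
obs 5: x=6 → posterior Gamma(25, 13/2)
obs 6: x=6 → posterior Gamma(31, 15/2)
obs 7: x=0 → posterior Gamma(31, 17/2)

60/17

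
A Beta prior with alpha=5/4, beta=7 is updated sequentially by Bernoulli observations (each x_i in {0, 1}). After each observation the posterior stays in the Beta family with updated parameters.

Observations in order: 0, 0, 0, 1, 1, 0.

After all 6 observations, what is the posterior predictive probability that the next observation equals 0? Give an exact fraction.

obs 1: x=0 → posterior Beta(5/4, 8)
obs 2: x=0 → posterior Beta(5/4, 9)
obs 3: x=0 → posterior Beta(5/4, 10)
obs 4: x=1 → posterior Beta(9/4, 10)
obs 5: x=1 → posterior Beta(13/4, 10)
obs 6: x=0 → posterior Beta(13/4, 11)

44/57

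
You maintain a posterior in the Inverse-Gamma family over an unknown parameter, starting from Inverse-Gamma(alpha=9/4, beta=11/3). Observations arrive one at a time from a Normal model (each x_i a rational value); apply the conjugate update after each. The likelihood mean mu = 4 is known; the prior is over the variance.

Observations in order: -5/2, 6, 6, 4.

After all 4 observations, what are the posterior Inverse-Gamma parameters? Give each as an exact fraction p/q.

obs 1: x=-5/2 → posterior Inverse-Gamma(11/4, 595/24)
obs 2: x=6 → posterior Inverse-Gamma(13/4, 643/24)
obs 3: x=6 → posterior Inverse-Gamma(15/4, 691/24)
obs 4: x=4 → posterior Inverse-Gamma(17/4, 691/24)

alpha=17/4, beta=691/24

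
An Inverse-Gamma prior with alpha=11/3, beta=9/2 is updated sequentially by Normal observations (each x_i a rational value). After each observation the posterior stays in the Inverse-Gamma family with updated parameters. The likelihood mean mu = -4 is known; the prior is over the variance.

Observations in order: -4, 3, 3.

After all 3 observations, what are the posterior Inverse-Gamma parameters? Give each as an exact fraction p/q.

alpha=31/6, beta=107/2

obs 1: x=-4 → posterior Inverse-Gamma(25/6, 9/2)
obs 2: x=3 → posterior Inverse-Gamma(14/3, 29)
obs 3: x=3 → posterior Inverse-Gamma(31/6, 107/2)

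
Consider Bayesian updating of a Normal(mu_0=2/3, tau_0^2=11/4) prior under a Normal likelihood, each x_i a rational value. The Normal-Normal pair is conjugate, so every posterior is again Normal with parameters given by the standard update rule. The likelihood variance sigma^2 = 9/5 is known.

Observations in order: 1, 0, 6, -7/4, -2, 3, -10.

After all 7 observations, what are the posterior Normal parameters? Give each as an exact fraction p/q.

mu_0=-729/1684, tau_0^2=99/421

obs 1: x=1 → posterior Normal(79/91, 99/91)
obs 2: x=0 → posterior Normal(79/146, 99/146)
obs 3: x=6 → posterior Normal(409/201, 33/67)
obs 4: x=-7/4 → posterior Normal(1251/1024, 99/256)
obs 5: x=-2 → posterior Normal(811/1244, 99/311)
obs 6: x=3 → posterior Normal(1471/1464, 33/122)
obs 7: x=-10 → posterior Normal(-729/1684, 99/421)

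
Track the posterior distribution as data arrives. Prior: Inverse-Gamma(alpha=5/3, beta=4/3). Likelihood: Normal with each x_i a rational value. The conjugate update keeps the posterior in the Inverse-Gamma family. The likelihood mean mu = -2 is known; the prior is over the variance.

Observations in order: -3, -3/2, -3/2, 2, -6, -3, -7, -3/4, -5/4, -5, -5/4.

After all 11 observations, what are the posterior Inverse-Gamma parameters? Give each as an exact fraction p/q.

obs 1: x=-3 → posterior Inverse-Gamma(13/6, 11/6)
obs 2: x=-3/2 → posterior Inverse-Gamma(8/3, 47/24)
obs 3: x=-3/2 → posterior Inverse-Gamma(19/6, 25/12)
obs 4: x=2 → posterior Inverse-Gamma(11/3, 121/12)
obs 5: x=-6 → posterior Inverse-Gamma(25/6, 217/12)
obs 6: x=-3 → posterior Inverse-Gamma(14/3, 223/12)
obs 7: x=-7 → posterior Inverse-Gamma(31/6, 373/12)
obs 8: x=-3/4 → posterior Inverse-Gamma(17/3, 3059/96)
obs 9: x=-5/4 → posterior Inverse-Gamma(37/6, 1543/48)
obs 10: x=-5 → posterior Inverse-Gamma(20/3, 1759/48)
obs 11: x=-5/4 → posterior Inverse-Gamma(43/6, 3545/96)

alpha=43/6, beta=3545/96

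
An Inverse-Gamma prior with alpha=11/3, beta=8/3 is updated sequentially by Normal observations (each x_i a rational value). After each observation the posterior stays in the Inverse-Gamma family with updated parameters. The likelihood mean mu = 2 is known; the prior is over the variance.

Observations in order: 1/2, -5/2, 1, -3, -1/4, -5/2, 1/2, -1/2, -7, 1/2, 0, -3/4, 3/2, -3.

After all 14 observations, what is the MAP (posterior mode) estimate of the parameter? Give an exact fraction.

997/112

obs 1: x=1/2 → posterior Inverse-Gamma(25/6, 91/24)
obs 2: x=-5/2 → posterior Inverse-Gamma(14/3, 167/12)
obs 3: x=1 → posterior Inverse-Gamma(31/6, 173/12)
obs 4: x=-3 → posterior Inverse-Gamma(17/3, 323/12)
obs 5: x=-1/4 → posterior Inverse-Gamma(37/6, 2827/96)
obs 6: x=-5/2 → posterior Inverse-Gamma(20/3, 3799/96)
obs 7: x=1/2 → posterior Inverse-Gamma(43/6, 3907/96)
obs 8: x=-1/2 → posterior Inverse-Gamma(23/3, 4207/96)
obs 9: x=-7 → posterior Inverse-Gamma(49/6, 8095/96)
obs 10: x=1/2 → posterior Inverse-Gamma(26/3, 8203/96)
obs 11: x=0 → posterior Inverse-Gamma(55/6, 8395/96)
obs 12: x=-3/4 → posterior Inverse-Gamma(29/3, 4379/48)
obs 13: x=3/2 → posterior Inverse-Gamma(61/6, 4385/48)
obs 14: x=-3 → posterior Inverse-Gamma(32/3, 4985/48)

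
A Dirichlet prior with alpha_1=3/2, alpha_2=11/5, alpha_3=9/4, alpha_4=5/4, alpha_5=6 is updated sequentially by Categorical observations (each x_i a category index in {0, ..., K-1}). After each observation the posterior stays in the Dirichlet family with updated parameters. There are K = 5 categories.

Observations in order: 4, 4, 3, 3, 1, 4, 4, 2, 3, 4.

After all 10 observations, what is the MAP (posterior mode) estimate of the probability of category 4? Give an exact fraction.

obs 1: x=4 → posterior Dirichlet(3/2, 11/5, 9/4, 5/4, 7)
obs 2: x=4 → posterior Dirichlet(3/2, 11/5, 9/4, 5/4, 8)
obs 3: x=3 → posterior Dirichlet(3/2, 11/5, 9/4, 9/4, 8)
obs 4: x=3 → posterior Dirichlet(3/2, 11/5, 9/4, 13/4, 8)
obs 5: x=1 → posterior Dirichlet(3/2, 16/5, 9/4, 13/4, 8)
obs 6: x=4 → posterior Dirichlet(3/2, 16/5, 9/4, 13/4, 9)
obs 7: x=4 → posterior Dirichlet(3/2, 16/5, 9/4, 13/4, 10)
obs 8: x=2 → posterior Dirichlet(3/2, 16/5, 13/4, 13/4, 10)
obs 9: x=3 → posterior Dirichlet(3/2, 16/5, 13/4, 17/4, 10)
obs 10: x=4 → posterior Dirichlet(3/2, 16/5, 13/4, 17/4, 11)

50/91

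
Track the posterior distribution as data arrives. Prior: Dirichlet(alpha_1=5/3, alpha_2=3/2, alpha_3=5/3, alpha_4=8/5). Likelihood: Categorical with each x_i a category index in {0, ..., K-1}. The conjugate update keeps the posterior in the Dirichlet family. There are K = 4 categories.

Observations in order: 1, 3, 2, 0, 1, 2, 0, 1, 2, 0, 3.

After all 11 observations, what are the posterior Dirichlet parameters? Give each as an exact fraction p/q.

alpha_1=14/3, alpha_2=9/2, alpha_3=14/3, alpha_4=18/5

obs 1: x=1 → posterior Dirichlet(5/3, 5/2, 5/3, 8/5)
obs 2: x=3 → posterior Dirichlet(5/3, 5/2, 5/3, 13/5)
obs 3: x=2 → posterior Dirichlet(5/3, 5/2, 8/3, 13/5)
obs 4: x=0 → posterior Dirichlet(8/3, 5/2, 8/3, 13/5)
obs 5: x=1 → posterior Dirichlet(8/3, 7/2, 8/3, 13/5)
obs 6: x=2 → posterior Dirichlet(8/3, 7/2, 11/3, 13/5)
obs 7: x=0 → posterior Dirichlet(11/3, 7/2, 11/3, 13/5)
obs 8: x=1 → posterior Dirichlet(11/3, 9/2, 11/3, 13/5)
obs 9: x=2 → posterior Dirichlet(11/3, 9/2, 14/3, 13/5)
obs 10: x=0 → posterior Dirichlet(14/3, 9/2, 14/3, 13/5)
obs 11: x=3 → posterior Dirichlet(14/3, 9/2, 14/3, 18/5)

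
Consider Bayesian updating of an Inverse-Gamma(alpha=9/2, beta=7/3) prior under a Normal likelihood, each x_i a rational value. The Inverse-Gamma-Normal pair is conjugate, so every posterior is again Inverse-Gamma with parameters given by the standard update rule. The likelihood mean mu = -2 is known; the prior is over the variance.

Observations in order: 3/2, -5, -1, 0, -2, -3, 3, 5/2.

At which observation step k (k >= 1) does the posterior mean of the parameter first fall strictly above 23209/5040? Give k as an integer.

k = 8

obs 1: x=3/2 → posterior Inverse-Gamma(5, 203/24)
obs 2: x=-5 → posterior Inverse-Gamma(11/2, 311/24)
obs 3: x=-1 → posterior Inverse-Gamma(6, 323/24)
obs 4: x=0 → posterior Inverse-Gamma(13/2, 371/24)
obs 5: x=-2 → posterior Inverse-Gamma(7, 371/24)
obs 6: x=-3 → posterior Inverse-Gamma(15/2, 383/24)
obs 7: x=3 → posterior Inverse-Gamma(8, 683/24)
obs 8: x=5/2 → posterior Inverse-Gamma(17/2, 463/12)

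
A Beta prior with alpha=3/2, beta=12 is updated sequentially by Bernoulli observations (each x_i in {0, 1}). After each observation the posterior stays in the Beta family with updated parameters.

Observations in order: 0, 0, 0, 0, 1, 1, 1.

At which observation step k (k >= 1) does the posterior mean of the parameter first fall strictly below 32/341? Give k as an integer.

k = 3

obs 1: x=0 → posterior Beta(3/2, 13)
obs 2: x=0 → posterior Beta(3/2, 14)
obs 3: x=0 → posterior Beta(3/2, 15)
obs 4: x=0 → posterior Beta(3/2, 16)
obs 5: x=1 → posterior Beta(5/2, 16)
obs 6: x=1 → posterior Beta(7/2, 16)
obs 7: x=1 → posterior Beta(9/2, 16)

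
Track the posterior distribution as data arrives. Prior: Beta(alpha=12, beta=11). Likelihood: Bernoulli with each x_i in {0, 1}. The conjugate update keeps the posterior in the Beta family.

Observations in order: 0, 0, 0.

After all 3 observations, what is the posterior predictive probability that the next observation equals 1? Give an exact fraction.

6/13

obs 1: x=0 → posterior Beta(12, 12)
obs 2: x=0 → posterior Beta(12, 13)
obs 3: x=0 → posterior Beta(12, 14)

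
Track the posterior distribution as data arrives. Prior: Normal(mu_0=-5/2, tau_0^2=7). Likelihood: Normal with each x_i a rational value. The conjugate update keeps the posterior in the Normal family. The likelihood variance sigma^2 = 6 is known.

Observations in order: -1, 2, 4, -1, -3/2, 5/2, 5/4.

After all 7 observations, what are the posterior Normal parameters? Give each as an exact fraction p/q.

mu_0=23/44, tau_0^2=42/55

obs 1: x=-1 → posterior Normal(-22/13, 42/13)
obs 2: x=2 → posterior Normal(-2/5, 21/10)
obs 3: x=4 → posterior Normal(20/27, 14/9)
obs 4: x=-1 → posterior Normal(13/34, 21/17)
obs 5: x=-3/2 → posterior Normal(5/82, 42/41)
obs 6: x=5/2 → posterior Normal(5/12, 7/8)
obs 7: x=5/4 → posterior Normal(23/44, 42/55)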